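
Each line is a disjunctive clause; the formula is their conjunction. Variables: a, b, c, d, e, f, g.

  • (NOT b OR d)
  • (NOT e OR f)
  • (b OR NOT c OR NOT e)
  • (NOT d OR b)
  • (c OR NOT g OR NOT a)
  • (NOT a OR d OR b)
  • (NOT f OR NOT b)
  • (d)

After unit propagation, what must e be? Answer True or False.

False

(d) stands alone — d = True.
(NOT d OR b): since d = True, the clause reduces to (b). b = True.
In (NOT b OR NOT f), NOT b is now false; NOT f must hold, so f = False.
(NOT e OR f) with f = False leaves only NOT e, so e = False.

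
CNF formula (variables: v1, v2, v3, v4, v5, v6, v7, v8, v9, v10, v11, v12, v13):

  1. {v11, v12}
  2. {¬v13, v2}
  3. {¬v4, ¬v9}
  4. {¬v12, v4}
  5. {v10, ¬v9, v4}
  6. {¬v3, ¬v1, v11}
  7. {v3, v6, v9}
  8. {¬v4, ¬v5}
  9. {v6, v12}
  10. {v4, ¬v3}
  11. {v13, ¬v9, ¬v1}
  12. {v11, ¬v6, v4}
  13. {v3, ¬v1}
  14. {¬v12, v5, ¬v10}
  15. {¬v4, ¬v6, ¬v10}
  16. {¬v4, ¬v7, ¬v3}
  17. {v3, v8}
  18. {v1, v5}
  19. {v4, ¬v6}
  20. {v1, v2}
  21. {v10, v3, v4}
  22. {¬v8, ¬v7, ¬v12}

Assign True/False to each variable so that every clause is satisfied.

Pure literal: v7 appears only negated; assign v7 = False.
Pure literal: v11 appears only positively; assign v11 = True.
Set v1 = True and propagate.
  then v3 is forced to True.
  then v4 is forced to True.
  then v9 is forced to False.
  then v5 is forced to False.
Branch on v2: take v2 = False.
  then v13 is forced to False.
Branch on v6: take v6 = True.
  then v10 is forced to False.
v8, v12 are now unconstrained; take v8 = False, v12 = True.

v1=1, v2=0, v3=1, v4=1, v5=0, v6=1, v7=0, v8=0, v9=0, v10=0, v11=1, v12=1, v13=0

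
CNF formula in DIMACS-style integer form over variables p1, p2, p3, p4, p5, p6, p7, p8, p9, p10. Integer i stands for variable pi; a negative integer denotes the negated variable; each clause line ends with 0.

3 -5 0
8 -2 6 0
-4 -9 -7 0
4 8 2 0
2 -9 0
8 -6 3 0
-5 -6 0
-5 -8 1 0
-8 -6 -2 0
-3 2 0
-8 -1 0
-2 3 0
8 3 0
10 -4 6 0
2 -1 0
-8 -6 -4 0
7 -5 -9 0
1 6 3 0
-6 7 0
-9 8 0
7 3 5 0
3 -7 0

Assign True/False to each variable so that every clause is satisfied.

p1=False, p2=True, p3=True, p4=False, p5=False, p6=False, p7=True, p8=True, p9=True, p10=False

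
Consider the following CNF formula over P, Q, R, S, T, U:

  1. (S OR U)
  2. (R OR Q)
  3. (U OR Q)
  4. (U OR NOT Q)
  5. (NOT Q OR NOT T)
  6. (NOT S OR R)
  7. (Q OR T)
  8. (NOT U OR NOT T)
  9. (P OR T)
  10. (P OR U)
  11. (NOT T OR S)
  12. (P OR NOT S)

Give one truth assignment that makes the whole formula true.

P=T, Q=T, R=F, S=F, T=F, U=T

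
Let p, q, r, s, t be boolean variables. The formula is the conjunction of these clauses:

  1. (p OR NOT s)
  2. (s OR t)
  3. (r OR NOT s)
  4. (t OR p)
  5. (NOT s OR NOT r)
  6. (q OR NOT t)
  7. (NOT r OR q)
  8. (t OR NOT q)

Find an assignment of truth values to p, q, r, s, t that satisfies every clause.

p=0, q=1, r=0, s=0, t=1

Check each clause:
  1. (NOT s OR p) — NOT s is true.
  2. (t OR s) — t is true.
  3. (r OR NOT s) — NOT s is true.
  4. (t OR p) — t is true.
  5. (NOT r OR NOT s) — NOT s is true.
  6. (NOT t OR q) — q is true.
  7. (NOT r OR q) — q is true.
  8. (NOT q OR t) — t is true.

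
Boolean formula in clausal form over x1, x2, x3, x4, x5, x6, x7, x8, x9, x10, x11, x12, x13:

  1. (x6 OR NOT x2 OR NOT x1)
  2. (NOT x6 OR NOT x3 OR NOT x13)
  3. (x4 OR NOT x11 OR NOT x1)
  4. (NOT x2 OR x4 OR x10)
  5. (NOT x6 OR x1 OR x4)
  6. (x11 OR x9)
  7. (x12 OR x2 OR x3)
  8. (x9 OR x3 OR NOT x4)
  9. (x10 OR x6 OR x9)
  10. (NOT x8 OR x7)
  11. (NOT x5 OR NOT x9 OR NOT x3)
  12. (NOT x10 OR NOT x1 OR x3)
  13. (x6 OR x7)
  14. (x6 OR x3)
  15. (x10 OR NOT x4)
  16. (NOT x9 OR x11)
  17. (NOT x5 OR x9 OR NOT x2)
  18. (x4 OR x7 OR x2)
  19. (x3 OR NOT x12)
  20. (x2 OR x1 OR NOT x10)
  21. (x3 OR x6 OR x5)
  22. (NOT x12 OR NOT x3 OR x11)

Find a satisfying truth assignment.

Pure literal: x7 appears only positively; assign x7 = True.
Pure literal: x13 appears only negated; assign x13 = False.
Set x1 = True and propagate.
Set x2 = False and propagate.
The remaining clauses are satisfied by x3 = True, x4 = True, x5 = False, x6 = True, x8 = True, x9 = False, x10 = True, x11 = True, x12 = True.

x1 = 1, x2 = 0, x3 = 1, x4 = 1, x5 = 0, x6 = 1, x7 = 1, x8 = 1, x9 = 0, x10 = 1, x11 = 1, x12 = 1, x13 = 0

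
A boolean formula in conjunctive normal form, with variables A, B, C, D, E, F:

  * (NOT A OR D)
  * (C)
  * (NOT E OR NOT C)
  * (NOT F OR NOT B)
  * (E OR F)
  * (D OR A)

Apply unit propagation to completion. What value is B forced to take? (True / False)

False

(C) is a unit clause: C = True.
From (NOT C OR NOT E) and C = True: E = False.
(F OR E): since E = False, the clause reduces to (F). F = True.
From (NOT F OR NOT B) and F = True: B = False.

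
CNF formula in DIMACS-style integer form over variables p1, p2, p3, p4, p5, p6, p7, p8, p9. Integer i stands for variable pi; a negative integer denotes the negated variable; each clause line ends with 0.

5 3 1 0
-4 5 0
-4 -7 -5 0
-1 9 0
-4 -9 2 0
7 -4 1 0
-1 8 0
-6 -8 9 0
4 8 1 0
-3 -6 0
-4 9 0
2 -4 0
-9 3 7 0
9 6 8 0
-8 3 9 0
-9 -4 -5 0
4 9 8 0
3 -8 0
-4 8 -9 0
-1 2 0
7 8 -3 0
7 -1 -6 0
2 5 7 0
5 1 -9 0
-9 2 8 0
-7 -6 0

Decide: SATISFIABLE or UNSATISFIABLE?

Set p1 = False and propagate.
Branch on p2: take p2 = False.
  then p4 is forced to False.
  then p8 is forced to True.
  then p3 is forced to True.
  then p6 is forced to False.
The remaining clauses are satisfied by p5 = True, p7 = True, p9 = True.
So p1=F, p2=F, p3=T, p4=F, p5=T, p6=F, p7=T, p8=T, p9=T is a satisfying assignment.

SATISFIABLE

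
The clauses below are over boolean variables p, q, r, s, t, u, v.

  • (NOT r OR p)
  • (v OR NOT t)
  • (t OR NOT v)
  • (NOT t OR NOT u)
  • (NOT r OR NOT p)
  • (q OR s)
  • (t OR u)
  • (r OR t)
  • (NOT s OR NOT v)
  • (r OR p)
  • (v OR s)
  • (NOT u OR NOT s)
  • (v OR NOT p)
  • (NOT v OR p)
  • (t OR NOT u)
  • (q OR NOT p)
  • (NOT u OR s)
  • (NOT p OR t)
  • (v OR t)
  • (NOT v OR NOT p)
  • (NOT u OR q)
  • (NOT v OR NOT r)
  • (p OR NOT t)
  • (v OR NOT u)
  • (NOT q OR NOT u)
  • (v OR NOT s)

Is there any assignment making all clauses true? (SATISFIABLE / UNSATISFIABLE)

v = True:
  propagation gives t=True, u=False, s=False, q=True; an empty clause results — contradiction.
v = False:
  propagation gives t=False; an empty clause results — contradiction.
Every branch closes, so no satisfying assignment exists.

UNSATISFIABLE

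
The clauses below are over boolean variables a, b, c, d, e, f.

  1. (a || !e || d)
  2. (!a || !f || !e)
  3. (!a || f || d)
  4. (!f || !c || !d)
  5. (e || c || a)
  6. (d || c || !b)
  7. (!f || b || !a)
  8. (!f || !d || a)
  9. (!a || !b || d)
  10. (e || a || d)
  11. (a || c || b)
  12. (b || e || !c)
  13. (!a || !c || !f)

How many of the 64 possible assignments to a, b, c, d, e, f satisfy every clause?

Split on a, then d.
  a=T, d=T: 8 of the 16 assignments to (b,c,e,f) work.
  a=T, d=F: a clause becomes empty — 0.
  a=F, d=T: remaining (b,c,e,f) ∈ {(F,T,T,F); (T,F,T,F); (T,T,F,F); (T,T,T,F)} — 4.
  a=F, d=F: a clause becomes empty — 0.
Total: 8 + 0 + 4 + 0 = 12.

12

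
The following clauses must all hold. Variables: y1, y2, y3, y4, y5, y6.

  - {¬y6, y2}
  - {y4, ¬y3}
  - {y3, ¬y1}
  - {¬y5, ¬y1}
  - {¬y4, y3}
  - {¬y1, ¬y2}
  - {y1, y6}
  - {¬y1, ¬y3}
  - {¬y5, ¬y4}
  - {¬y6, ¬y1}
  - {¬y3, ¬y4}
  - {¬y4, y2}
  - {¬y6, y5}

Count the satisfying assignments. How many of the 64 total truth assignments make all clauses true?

The models are:
  y1=0 y2=1 y3=0 y4=0 y5=1 y6=1
That's 1 in total.

1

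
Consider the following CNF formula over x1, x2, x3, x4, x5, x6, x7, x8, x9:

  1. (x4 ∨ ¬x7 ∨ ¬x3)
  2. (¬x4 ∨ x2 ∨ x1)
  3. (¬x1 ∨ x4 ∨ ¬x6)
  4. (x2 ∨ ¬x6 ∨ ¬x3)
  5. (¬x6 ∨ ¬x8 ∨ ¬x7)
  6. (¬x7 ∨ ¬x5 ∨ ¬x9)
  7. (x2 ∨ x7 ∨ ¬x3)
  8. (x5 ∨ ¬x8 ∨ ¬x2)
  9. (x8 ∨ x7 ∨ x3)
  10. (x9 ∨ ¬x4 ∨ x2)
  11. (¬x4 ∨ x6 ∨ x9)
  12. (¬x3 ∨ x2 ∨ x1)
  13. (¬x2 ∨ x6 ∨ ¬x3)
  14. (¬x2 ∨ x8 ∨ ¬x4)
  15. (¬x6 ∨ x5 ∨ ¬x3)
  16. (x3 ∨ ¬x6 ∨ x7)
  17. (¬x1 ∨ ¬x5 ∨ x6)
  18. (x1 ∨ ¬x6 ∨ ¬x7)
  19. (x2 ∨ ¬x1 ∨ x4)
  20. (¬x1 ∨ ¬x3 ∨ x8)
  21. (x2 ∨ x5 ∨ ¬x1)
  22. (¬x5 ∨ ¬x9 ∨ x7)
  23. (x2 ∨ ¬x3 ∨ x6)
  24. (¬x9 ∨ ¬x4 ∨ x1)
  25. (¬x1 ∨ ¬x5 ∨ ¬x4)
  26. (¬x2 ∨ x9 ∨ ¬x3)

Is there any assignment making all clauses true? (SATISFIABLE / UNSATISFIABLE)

Branch on x1: take x1 = True.
Set x2 = True and propagate.
Try x3 = False.
The remaining clauses are satisfied by x4 = False, x5 = False, x6 = False, x7 = True, x8 = False, x9 = False.
So x1=1, x2=1, x3=0, x4=0, x5=0, x6=0, x7=1, x8=0, x9=0 is a satisfying assignment.

SATISFIABLE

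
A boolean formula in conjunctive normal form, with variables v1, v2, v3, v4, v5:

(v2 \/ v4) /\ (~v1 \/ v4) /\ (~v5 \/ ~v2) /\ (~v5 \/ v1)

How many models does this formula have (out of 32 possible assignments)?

Case analysis on v1 and v2:
  v1=T, v2=T: remaining (v3,v4,v5) ∈ {(F,T,F); (T,T,F)} — 2.
  v1=T, v2=F: remaining (v3,v4,v5) ∈ {(F,T,F); (F,T,T); (T,T,F); (T,T,T)} — 4.
  v1=F, v2=T: remaining (v3,v4,v5) ∈ {(F,F,F); (F,T,F); (T,F,F); (T,T,F)} — 4.
  v1=F, v2=F: remaining (v3,v4,v5) ∈ {(F,T,F); (T,T,F)} — 2.
Total: 2 + 4 + 4 + 2 = 12.

12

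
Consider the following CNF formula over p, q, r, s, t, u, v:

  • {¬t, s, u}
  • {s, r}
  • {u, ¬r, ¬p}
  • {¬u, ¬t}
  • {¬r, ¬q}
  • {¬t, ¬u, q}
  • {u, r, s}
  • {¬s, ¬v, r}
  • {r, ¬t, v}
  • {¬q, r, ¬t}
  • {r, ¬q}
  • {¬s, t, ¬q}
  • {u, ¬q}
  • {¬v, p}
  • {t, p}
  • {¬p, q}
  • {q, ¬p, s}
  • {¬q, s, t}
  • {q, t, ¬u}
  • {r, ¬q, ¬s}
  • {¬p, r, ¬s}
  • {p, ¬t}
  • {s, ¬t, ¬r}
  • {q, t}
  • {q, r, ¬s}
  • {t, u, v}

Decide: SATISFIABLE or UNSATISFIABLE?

q = True:
  propagation gives r=False; an empty clause results — contradiction.
q = False:
  propagation gives p=False, v=False, t=True; an empty clause results — contradiction.
Every branch closes, so no satisfying assignment exists.

UNSATISFIABLE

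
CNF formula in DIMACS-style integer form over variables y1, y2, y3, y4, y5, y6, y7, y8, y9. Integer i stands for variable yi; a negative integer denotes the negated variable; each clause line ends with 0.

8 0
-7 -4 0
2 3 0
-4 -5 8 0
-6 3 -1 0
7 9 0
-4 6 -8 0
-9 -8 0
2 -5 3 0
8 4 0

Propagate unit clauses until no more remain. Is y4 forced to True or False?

False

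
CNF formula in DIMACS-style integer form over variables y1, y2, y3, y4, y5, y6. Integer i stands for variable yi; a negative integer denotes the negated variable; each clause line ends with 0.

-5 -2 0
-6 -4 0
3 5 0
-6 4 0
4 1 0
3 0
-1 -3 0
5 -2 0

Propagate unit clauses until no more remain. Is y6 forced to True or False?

(y3) is a unit clause: y3 = True.
In (!y3 || !y1), !y3 is now false; !y1 must hold, so y1 = False.
(y1 || y4): since y1 = False, the clause reduces to (y4). y4 = True.
(!y4 || !y6) with y4 = True leaves only !y6, so y6 = False.

False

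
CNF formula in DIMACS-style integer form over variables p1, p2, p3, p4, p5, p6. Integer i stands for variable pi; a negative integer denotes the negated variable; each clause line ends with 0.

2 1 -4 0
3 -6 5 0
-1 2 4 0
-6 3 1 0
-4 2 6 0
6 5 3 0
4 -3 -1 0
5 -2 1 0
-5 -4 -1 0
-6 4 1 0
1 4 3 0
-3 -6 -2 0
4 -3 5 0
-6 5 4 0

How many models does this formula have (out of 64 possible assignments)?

8

The models are:
  p1=F p2=F p3=T p4=F p5=T p6=F
  p1=F p2=T p3=F p4=T p5=T p6=F
  p1=F p2=T p3=T p4=F p5=T p6=F
  p1=F p2=T p3=T p4=T p5=T p6=F
  p1=T p2=F p3=T p4=T p5=F p6=T
  p1=T p2=T p3=F p4=F p5=T p6=F
  p1=T p2=T p3=F p4=F p5=T p6=T
  p1=T p2=T p3=T p4=T p5=F p6=F
That's 8 in total.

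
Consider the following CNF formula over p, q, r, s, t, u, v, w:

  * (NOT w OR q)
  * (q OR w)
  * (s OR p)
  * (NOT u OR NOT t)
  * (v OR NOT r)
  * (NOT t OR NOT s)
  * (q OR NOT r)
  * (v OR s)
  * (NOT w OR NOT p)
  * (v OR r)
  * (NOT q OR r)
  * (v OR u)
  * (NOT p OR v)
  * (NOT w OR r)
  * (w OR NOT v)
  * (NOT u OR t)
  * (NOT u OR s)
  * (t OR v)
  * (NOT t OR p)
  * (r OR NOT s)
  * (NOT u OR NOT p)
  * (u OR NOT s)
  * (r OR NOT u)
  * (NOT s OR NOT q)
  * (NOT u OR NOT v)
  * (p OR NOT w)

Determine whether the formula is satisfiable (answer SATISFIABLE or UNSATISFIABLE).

u = True:
  propagation gives t=False; an empty clause results — contradiction.
u = False:
  propagation gives v=True, w=True, q=True, p=False; an empty clause results — contradiction.
Every branch closes, so no satisfying assignment exists.

UNSATISFIABLE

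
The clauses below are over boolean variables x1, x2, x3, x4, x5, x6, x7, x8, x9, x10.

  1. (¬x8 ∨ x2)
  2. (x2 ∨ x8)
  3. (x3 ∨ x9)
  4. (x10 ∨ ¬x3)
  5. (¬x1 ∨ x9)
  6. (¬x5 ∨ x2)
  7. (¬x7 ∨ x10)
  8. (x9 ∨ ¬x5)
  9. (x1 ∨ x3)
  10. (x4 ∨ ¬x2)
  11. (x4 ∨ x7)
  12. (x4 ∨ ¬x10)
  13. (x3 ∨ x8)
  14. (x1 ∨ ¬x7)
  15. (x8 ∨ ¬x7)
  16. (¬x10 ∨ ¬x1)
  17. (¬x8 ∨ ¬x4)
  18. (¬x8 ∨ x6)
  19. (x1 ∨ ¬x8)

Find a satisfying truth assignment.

x1=False  x2=True  x3=True  x4=True  x5=True  x6=True  x7=False  x8=False  x9=True  x10=True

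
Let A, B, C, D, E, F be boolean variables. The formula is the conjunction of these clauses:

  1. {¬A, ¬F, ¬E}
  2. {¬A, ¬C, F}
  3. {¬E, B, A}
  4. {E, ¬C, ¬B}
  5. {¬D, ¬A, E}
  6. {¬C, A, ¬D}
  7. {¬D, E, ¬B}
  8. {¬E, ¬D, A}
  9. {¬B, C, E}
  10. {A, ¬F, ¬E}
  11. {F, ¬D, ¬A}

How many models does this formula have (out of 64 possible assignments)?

Case analysis on A and E:
  A=T, E=T: remaining (B,C,D,F) ∈ {(F,F,F,F); (T,F,F,F)} — 2.
  A=T, E=F: remaining (B,C,D,F) ∈ {(F,F,F,F); (F,F,F,T); (F,T,F,T)} — 3.
  A=F, E=T: remaining (B,C,D,F) ∈ {(T,F,F,F); (T,T,F,F)} — 2.
  A=F, E=F: F free; 3 ways for (B,C,D) × 2^1 = 6.
Total: 2 + 3 + 2 + 6 = 13.

13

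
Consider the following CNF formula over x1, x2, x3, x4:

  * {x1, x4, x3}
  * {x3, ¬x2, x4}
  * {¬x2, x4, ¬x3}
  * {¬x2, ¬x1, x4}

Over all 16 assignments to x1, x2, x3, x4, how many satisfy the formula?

11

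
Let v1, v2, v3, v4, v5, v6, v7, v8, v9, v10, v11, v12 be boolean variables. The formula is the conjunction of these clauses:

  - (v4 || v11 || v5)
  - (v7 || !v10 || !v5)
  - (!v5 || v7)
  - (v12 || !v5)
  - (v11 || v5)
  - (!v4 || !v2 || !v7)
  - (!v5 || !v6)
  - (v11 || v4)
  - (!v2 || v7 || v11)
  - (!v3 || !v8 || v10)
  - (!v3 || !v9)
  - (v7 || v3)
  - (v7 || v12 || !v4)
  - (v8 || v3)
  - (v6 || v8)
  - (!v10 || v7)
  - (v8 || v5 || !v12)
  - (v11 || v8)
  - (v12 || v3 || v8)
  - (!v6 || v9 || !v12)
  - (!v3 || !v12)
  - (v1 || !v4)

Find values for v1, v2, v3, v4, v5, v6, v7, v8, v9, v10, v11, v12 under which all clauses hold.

v1 = 0, v2 = 0, v3 = 0, v4 = 0, v5 = 1, v6 = 0, v7 = 1, v8 = 1, v9 = 0, v10 = 0, v11 = 1, v12 = 1

v2 occurs only negated in the remaining clauses — set v2 = False.
Pure literal: v11 appears only positively; assign v11 = True.
Set v1 = False and propagate.
  then v4 is forced to False.
The remaining clauses are satisfied by v3 = False, v5 = True, v6 = False, v7 = True, v8 = True, v9 = False, v10 = False, v12 = True.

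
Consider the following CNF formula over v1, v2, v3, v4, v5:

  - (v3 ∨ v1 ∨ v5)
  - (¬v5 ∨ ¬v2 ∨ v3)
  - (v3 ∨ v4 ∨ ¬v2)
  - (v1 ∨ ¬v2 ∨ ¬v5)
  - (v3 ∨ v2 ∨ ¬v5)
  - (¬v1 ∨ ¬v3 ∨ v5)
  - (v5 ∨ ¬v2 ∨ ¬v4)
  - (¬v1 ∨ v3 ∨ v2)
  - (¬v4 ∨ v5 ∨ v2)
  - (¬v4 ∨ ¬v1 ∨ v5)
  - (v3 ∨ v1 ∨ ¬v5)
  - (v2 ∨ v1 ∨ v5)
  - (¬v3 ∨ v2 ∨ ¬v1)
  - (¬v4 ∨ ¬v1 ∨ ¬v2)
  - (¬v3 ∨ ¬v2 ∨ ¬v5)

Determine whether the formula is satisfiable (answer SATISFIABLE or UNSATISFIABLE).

SATISFIABLE

Branch on v1: take v1 = False.
Branch on v2: take v2 = False.
  then v5 is forced to True.
  then v3 is forced to True.
v4 is now unconstrained; take v4 = False.
Every clause has at least one true literal under this assignment.
So v1=0, v2=0, v3=1, v4=0, v5=1 is a satisfying assignment.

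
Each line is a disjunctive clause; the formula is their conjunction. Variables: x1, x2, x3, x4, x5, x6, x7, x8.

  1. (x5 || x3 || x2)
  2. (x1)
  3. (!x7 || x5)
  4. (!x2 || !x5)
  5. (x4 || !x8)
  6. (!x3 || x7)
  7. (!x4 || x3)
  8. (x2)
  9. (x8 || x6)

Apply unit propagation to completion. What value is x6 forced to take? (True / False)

(x1) stands alone — x1 = True.
(x2) is a unit clause: x2 = True.
In (!x5 || !x2), !x2 is now false; !x5 must hold, so x5 = False.
From (!x7 || x5) and x5 = False: x7 = False.
In (!x3 || x7), x7 is now false; !x3 must hold, so x3 = False.
(!x4 || x3) with x3 = False leaves only !x4, so x4 = False.
From (!x8 || x4) and x4 = False: x8 = False.
In (x6 || x8), x8 is now false; x6 must hold, so x6 = True.

True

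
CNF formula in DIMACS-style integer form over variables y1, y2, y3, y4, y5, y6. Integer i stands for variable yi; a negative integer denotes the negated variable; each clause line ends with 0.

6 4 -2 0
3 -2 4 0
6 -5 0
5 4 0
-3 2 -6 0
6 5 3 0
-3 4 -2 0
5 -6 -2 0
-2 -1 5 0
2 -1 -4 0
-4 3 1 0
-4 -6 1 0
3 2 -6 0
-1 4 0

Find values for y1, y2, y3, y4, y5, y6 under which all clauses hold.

y1=T, y2=T, y3=F, y4=T, y5=T, y6=T

Branch on y1: take y1 = True.
  then y4 is forced to True.
  then y2 is forced to True.
  then y5 is forced to True.
  then y6 is forced to True.
y3 is now unconstrained; take y3 = False.
Every clause has at least one true literal under this assignment.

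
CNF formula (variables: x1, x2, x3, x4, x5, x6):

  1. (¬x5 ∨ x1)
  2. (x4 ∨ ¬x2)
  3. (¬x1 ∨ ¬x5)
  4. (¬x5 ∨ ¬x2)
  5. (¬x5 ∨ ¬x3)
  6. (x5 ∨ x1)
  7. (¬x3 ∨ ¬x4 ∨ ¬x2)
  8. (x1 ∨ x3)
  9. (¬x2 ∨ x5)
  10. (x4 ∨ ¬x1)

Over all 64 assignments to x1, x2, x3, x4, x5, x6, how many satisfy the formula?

4

Satisfying assignments:
  x1=T x2=F x3=F x4=T x5=F x6=F
  x1=T x2=F x3=F x4=T x5=F x6=T
  x1=T x2=F x3=T x4=T x5=F x6=F
  x1=T x2=F x3=T x4=T x5=F x6=T
That's 4 in total.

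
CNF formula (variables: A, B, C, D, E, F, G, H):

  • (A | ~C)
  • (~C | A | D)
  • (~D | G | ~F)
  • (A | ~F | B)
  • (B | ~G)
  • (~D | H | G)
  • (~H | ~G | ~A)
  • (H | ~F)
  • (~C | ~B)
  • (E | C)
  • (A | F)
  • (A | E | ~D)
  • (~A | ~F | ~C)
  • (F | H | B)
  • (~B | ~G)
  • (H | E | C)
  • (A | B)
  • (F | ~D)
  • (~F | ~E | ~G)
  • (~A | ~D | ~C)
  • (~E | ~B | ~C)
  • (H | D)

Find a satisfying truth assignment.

A=T, B=F, C=T, D=F, E=F, F=F, G=F, H=T

Check each clause:
  1. (~C | A) — A is true.
  2. (D | ~C | A) — A is true.
  3. (~F | G | ~D) — ~F is true.
  4. (B | A | ~F) — A is true.
  5. (B | ~G) — ~G is true.
  6. (H | ~D | G) — H is true.
  7. (~G | ~A | ~H) — ~G is true.
  8. (~F | H) — H is true.
  9. (~B | ~C) — ~B is true.
  10. (E | C) — C is true.
  11. (A | F) — A is true.
  12. (E | ~D | A) — A is true.
  13. (~F | ~C | ~A) — ~F is true.
  14. (B | H | F) — H is true.
  15. (~B | ~G) — ~G is true.
  16. (E | H | C) — H is true.
  17. (A | B) — A is true.
  18. (F | ~D) — ~D is true.
  19. (~G | ~E | ~F) — ~G is true.
  20. (~D | ~A | ~C) — ~D is true.
  21. (~C | ~E | ~B) — ~E is true.
  22. (D | H) — H is true.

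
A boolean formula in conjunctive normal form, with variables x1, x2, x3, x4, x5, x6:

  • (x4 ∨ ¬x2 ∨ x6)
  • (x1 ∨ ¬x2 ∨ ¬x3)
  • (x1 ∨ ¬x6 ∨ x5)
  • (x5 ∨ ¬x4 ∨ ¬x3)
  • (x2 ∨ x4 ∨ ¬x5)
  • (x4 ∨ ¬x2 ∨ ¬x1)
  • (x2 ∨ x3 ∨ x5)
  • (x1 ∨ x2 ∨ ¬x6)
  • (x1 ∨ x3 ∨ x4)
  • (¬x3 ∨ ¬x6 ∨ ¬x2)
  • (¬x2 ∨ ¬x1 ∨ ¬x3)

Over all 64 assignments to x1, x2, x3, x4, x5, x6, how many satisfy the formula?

16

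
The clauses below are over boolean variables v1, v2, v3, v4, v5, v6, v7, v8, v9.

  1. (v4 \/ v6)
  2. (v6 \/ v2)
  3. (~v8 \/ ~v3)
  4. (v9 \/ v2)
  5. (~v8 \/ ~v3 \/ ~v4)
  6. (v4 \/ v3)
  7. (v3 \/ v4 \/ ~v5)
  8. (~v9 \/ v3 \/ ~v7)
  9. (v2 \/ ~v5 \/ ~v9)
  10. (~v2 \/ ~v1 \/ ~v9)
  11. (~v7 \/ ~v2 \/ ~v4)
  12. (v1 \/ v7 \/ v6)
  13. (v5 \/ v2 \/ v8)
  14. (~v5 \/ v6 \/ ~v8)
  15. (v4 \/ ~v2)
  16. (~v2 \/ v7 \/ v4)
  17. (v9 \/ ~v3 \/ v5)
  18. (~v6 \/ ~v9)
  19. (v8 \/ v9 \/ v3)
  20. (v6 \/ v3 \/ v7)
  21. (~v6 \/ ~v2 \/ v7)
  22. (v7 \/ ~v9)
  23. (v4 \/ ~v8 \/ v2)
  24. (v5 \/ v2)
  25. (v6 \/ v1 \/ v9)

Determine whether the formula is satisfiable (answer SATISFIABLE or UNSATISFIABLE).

SATISFIABLE

Try v1 = True.
For the remaining variables, v2 = True, v3 = True, v4 = True, v5 = True, v6 = False, v7 = False, v8 = False, v9 = False works.
So v1=T, v2=T, v3=T, v4=T, v5=T, v6=F, v7=F, v8=F, v9=F is a satisfying assignment.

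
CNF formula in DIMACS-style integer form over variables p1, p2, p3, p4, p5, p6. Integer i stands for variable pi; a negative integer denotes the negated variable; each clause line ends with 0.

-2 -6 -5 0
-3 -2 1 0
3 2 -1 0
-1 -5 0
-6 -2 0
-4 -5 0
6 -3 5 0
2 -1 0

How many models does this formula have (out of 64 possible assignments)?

15

Split on p2, then p1.
  p2=T, p1=T: remaining (p3,p4,p5,p6) ∈ {(F,F,F,F); (F,T,F,F)} — 2.
  p2=T, p1=F: remaining (p3,p4,p5,p6) ∈ {(F,F,F,F); (F,F,T,F); (F,T,F,F)} — 3.
  p2=F, p1=T: a clause becomes empty — 0.
  p2=F, p1=F: 10 of the 16 assignments to (p3,p4,p5,p6) work.
Total: 2 + 3 + 0 + 10 = 15.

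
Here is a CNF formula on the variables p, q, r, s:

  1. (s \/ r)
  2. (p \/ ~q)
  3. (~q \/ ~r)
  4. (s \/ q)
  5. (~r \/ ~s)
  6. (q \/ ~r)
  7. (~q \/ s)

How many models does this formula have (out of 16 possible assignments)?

3

Satisfying assignments:
  p=F q=F r=F s=T
  p=T q=F r=F s=T
  p=T q=T r=F s=T
That's 3 in total.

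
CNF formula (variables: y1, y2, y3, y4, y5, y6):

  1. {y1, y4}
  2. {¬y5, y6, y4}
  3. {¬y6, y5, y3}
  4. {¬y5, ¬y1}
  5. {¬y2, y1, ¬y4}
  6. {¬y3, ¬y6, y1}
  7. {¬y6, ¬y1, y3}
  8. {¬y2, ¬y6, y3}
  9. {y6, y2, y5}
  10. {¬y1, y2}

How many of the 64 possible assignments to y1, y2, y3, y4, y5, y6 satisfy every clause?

Case analysis on y1 and y6:
  y1=T, y6=T: remaining (y2,y3,y4,y5) ∈ {(T,T,F,F); (T,T,T,F)} — 2.
  y1=T, y6=F: remaining (y2,y3,y4,y5) ∈ {(T,F,F,F); (T,F,T,F); (T,T,F,F); (T,T,T,F)} — 4.
  y1=F, y6=T: remaining (y2,y3,y4,y5) ∈ {(F,F,T,T)} — 1.
  y1=F, y6=F: remaining (y2,y3,y4,y5) ∈ {(F,F,T,T); (F,T,T,T)} — 2.
Total: 2 + 4 + 1 + 2 = 9.

9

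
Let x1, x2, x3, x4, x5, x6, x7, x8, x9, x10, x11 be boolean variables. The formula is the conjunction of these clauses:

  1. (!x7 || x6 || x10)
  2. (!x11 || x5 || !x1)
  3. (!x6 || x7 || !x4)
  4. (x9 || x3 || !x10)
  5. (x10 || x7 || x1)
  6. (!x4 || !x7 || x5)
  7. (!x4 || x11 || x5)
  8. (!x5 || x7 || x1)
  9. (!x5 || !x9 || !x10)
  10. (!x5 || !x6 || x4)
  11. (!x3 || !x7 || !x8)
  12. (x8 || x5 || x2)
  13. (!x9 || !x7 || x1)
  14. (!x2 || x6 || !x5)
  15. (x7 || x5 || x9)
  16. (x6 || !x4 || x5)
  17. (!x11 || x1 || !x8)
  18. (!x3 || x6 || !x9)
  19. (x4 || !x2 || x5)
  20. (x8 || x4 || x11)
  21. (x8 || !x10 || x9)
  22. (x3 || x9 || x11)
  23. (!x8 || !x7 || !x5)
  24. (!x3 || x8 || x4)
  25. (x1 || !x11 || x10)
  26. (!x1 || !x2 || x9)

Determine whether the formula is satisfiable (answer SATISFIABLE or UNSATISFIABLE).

Set x1 = False and propagate.
The remaining clauses are satisfied by x2 = False, x3 = False, x4 = False, x5 = False, x6 = False, x7 = False, x8 = True, x9 = True, x10 = True, x11 = False.
So x1 = F, x2 = F, x3 = F, x4 = F, x5 = F, x6 = F, x7 = F, x8 = T, x9 = T, x10 = T, x11 = F is a satisfying assignment.

SATISFIABLE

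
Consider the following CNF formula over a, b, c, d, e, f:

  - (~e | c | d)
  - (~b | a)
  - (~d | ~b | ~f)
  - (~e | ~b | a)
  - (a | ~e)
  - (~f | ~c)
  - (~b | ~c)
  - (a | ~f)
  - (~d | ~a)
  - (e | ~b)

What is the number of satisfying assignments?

8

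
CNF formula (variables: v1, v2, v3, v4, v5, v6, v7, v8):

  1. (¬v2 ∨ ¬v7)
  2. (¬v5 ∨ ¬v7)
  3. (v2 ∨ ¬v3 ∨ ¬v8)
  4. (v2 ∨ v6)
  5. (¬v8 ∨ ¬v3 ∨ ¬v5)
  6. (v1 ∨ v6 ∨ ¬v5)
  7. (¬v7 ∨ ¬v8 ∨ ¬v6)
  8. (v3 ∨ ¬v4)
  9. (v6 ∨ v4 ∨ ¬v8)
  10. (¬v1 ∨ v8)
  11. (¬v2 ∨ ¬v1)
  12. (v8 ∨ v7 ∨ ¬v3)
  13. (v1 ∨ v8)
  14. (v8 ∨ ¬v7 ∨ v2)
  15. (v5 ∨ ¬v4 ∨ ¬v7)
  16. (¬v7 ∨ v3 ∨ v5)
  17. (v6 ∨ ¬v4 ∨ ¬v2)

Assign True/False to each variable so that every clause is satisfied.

v1=0, v2=1, v3=1, v4=0, v5=0, v6=1, v7=0, v8=1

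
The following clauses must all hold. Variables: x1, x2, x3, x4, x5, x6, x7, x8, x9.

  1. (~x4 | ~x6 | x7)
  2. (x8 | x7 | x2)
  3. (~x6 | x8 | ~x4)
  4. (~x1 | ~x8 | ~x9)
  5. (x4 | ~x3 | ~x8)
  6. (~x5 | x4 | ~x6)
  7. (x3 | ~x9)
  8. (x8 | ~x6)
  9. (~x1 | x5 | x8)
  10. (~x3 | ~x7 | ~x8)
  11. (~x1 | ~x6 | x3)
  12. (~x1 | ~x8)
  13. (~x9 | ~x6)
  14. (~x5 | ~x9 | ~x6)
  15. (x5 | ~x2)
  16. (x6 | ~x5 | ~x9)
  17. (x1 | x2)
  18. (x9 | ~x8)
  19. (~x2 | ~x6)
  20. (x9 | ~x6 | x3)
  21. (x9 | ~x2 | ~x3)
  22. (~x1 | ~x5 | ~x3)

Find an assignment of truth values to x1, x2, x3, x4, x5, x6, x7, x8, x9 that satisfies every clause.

x1 = False, x2 = True, x3 = False, x4 = False, x5 = True, x6 = False, x7 = True, x8 = False, x9 = False

Check each clause:
  1. (x7 | ~x6 | ~x4) — ~x6 is true.
  2. (x8 | x2 | x7) — x2 is true.
  3. (x8 | ~x6 | ~x4) — ~x6 is true.
  4. (~x9 | ~x1 | ~x8) — ~x8 is true.
  5. (~x3 | x4 | ~x8) — ~x8 is true.
  6. (~x6 | x4 | ~x5) — ~x6 is true.
  7. (~x9 | x3) — ~x9 is true.
  8. (~x6 | x8) — ~x6 is true.
  9. (x8 | ~x1 | x5) — x5 is true.
  10. (~x3 | ~x8 | ~x7) — ~x8 is true.
  11. (~x6 | ~x1 | x3) — ~x6 is true.
  12. (~x1 | ~x8) — ~x8 is true.
  13. (~x6 | ~x9) — ~x6 is true.
  14. (~x5 | ~x9 | ~x6) — ~x6 is true.
  15. (x5 | ~x2) — x5 is true.
  16. (x6 | ~x5 | ~x9) — ~x9 is true.
  17. (x2 | x1) — x2 is true.
  18. (x9 | ~x8) — ~x8 is true.
  19. (~x6 | ~x2) — ~x6 is true.
  20. (x9 | ~x6 | x3) — ~x6 is true.
  21. (~x2 | x9 | ~x3) — ~x3 is true.
  22. (~x3 | ~x1 | ~x5) — ~x3 is true.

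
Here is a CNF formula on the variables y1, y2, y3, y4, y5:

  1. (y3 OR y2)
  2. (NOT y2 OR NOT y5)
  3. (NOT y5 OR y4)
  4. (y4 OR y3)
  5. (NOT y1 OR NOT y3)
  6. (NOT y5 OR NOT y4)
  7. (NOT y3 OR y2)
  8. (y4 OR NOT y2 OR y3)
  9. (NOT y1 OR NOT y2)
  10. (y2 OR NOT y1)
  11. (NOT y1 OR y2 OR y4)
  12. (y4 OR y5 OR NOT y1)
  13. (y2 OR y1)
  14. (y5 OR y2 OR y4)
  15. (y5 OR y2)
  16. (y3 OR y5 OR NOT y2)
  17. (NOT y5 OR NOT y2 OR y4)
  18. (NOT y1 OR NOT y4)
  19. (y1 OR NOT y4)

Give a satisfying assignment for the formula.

y1=0, y2=1, y3=1, y4=0, y5=0

Try y1 = False.
  then y2 is forced to True.
  then y5 is forced to False.
  then y3 is forced to True.
  then y4 is forced to False.
Check each clause:
  1. (y3 OR y2) — y2 is true.
  2. (NOT y2 OR NOT y5) — NOT y5 is true.
  3. (y4 OR NOT y5) — NOT y5 is true.
  4. (y3 OR y4) — y3 is true.
  5. (NOT y1 OR NOT y3) — NOT y1 is true.
  6. (NOT y4 OR NOT y5) — NOT y5 is true.
  7. (NOT y3 OR y2) — y2 is true.
  8. (y4 OR NOT y2 OR y3) — y3 is true.
  9. (NOT y1 OR NOT y2) — NOT y1 is true.
  10. (y2 OR NOT y1) — y2 is true.
  11. (NOT y1 OR y2 OR y4) — y2 is true.
  12. (y4 OR y5 OR NOT y1) — NOT y1 is true.
  13. (y1 OR y2) — y2 is true.
  14. (y4 OR y5 OR y2) — y2 is true.
  15. (y2 OR y5) — y2 is true.
  16. (y5 OR NOT y2 OR y3) — y3 is true.
  17. (NOT y2 OR NOT y5 OR y4) — NOT y5 is true.
  18. (NOT y1 OR NOT y4) — NOT y4 is true.
  19. (y1 OR NOT y4) — NOT y4 is true.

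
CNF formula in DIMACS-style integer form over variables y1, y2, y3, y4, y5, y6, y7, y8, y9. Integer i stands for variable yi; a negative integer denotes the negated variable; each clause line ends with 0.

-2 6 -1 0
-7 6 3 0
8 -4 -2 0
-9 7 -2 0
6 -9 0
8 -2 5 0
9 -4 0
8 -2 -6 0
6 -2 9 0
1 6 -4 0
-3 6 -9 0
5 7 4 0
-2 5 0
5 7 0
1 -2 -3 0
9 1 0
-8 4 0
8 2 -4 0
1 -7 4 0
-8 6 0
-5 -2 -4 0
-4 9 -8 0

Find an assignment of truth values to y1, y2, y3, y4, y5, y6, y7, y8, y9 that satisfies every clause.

y1 = True, y2 = False, y3 = True, y4 = False, y5 = True, y6 = True, y7 = False, y8 = False, y9 = True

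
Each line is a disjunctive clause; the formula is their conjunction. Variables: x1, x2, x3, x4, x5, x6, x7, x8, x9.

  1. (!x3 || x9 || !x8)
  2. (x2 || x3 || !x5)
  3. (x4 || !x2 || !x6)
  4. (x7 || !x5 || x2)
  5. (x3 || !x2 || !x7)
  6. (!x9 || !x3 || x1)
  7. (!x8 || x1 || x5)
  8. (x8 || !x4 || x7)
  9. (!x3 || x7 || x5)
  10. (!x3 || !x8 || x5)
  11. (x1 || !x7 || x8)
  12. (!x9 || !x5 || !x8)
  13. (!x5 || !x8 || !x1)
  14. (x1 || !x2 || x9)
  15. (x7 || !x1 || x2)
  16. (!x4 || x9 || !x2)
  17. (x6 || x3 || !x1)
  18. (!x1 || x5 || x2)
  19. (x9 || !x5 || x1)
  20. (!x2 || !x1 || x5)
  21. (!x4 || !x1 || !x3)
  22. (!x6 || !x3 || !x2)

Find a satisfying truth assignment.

Try x1 = True.
The remaining clauses are satisfied by x2 = True, x3 = True, x4 = False, x5 = True, x6 = False, x7 = False, x8 = False, x9 = False.

x1=True  x2=True  x3=True  x4=False  x5=True  x6=False  x7=False  x8=False  x9=False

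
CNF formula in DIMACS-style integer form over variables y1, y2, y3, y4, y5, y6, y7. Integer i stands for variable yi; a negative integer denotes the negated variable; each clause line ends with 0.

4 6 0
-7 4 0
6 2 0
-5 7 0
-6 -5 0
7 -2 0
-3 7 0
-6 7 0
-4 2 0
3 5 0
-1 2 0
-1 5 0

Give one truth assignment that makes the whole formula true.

y1 occurs only negated in the remaining clauses — set y1 = False.
Set y2 = True and propagate.
  then y7 is forced to True.
  then y4 is forced to True.
Set y3 = True and propagate.
Try y5 = True.
  then y6 is forced to False.
Check each clause:
  1. (y4 || y6) — y4 is true.
  2. (y4 || !y7) — y4 is true.
  3. (y6 || y2) — y2 is true.
  4. (!y5 || y7) — y7 is true.
  5. (!y6 || !y5) — !y6 is true.
  6. (y7 || !y2) — y7 is true.
  7. (y7 || !y3) — y7 is true.
  8. (!y6 || y7) — !y6 is true.
  9. (y2 || !y4) — y2 is true.
  10. (y3 || y5) — y3 is true.
  11. (!y1 || y2) — y2 is true.
  12. (y5 || !y1) — y5 is true.

y1 = 0  y2 = 1  y3 = 1  y4 = 1  y5 = 1  y6 = 0  y7 = 1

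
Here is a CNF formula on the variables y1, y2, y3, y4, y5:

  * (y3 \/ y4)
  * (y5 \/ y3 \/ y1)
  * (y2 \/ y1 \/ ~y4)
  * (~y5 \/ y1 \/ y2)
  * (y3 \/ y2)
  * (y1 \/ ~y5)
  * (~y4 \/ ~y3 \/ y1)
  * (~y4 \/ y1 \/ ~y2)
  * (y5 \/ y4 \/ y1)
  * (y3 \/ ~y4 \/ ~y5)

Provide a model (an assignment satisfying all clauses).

y1=True, y2=False, y3=True, y4=False, y5=False

Check each clause:
  1. (y4 \/ y3) — y3 is true.
  2. (y3 \/ y5 \/ y1) — y1 is true.
  3. (y2 \/ ~y4 \/ y1) — y1 is true.
  4. (y1 \/ ~y5 \/ y2) — y1 is true.
  5. (y2 \/ y3) — y3 is true.
  6. (~y5 \/ y1) — y1 is true.
  7. (~y3 \/ ~y4 \/ y1) — y1 is true.
  8. (~y2 \/ ~y4 \/ y1) — y1 is true.
  9. (y4 \/ y5 \/ y1) — y1 is true.
  10. (~y4 \/ y3 \/ ~y5) — y3 is true.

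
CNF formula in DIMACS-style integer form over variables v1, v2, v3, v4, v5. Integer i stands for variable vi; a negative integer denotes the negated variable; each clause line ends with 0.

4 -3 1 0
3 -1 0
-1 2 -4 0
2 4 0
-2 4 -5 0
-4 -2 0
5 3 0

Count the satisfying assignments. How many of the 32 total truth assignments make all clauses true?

4

Satisfying assignments:
  v1=F v2=F v3=F v4=T v5=T
  v1=F v2=F v3=T v4=T v5=F
  v1=F v2=F v3=T v4=T v5=T
  v1=T v2=T v3=T v4=F v5=F
That's 4 in total.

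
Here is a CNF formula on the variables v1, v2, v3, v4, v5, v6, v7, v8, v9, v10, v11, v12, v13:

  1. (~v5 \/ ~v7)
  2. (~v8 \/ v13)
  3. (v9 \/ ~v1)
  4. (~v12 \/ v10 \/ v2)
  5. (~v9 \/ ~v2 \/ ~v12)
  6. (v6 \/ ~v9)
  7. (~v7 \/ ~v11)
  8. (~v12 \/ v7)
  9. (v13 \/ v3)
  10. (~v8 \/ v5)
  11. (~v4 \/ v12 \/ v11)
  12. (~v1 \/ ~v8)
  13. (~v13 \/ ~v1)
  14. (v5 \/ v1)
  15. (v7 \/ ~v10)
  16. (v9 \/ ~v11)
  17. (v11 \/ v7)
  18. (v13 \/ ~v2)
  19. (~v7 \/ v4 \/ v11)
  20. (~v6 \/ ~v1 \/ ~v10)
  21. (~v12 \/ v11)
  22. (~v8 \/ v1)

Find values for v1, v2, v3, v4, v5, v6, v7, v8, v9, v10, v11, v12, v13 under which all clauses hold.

v1 = False, v2 = False, v3 = False, v4 = True, v5 = True, v6 = True, v7 = False, v8 = False, v9 = True, v10 = False, v11 = True, v12 = False, v13 = True

Check each clause:
  1. (~v7 \/ ~v5) — ~v7 is true.
  2. (v13 \/ ~v8) — ~v8 is true.
  3. (v9 \/ ~v1) — v9 is true.
  4. (v2 \/ v10 \/ ~v12) — ~v12 is true.
  5. (~v12 \/ ~v9 \/ ~v2) — ~v12 is true.
  6. (v6 \/ ~v9) — v6 is true.
  7. (~v11 \/ ~v7) — ~v7 is true.
  8. (~v12 \/ v7) — ~v12 is true.
  9. (v3 \/ v13) — v13 is true.
  10. (~v8 \/ v5) — ~v8 is true.
  11. (v11 \/ v12 \/ ~v4) — v11 is true.
  12. (~v8 \/ ~v1) — ~v8 is true.
  13. (~v1 \/ ~v13) — ~v1 is true.
  14. (v5 \/ v1) — v5 is true.
  15. (v7 \/ ~v10) — ~v10 is true.
  16. (v9 \/ ~v11) — v9 is true.
  17. (v7 \/ v11) — v11 is true.
  18. (~v2 \/ v13) — v13 is true.
  19. (v4 \/ v11 \/ ~v7) — ~v7 is true.
  20. (~v1 \/ ~v10 \/ ~v6) — ~v10 is true.
  21. (v11 \/ ~v12) — v11 is true.
  22. (~v8 \/ v1) — ~v8 is true.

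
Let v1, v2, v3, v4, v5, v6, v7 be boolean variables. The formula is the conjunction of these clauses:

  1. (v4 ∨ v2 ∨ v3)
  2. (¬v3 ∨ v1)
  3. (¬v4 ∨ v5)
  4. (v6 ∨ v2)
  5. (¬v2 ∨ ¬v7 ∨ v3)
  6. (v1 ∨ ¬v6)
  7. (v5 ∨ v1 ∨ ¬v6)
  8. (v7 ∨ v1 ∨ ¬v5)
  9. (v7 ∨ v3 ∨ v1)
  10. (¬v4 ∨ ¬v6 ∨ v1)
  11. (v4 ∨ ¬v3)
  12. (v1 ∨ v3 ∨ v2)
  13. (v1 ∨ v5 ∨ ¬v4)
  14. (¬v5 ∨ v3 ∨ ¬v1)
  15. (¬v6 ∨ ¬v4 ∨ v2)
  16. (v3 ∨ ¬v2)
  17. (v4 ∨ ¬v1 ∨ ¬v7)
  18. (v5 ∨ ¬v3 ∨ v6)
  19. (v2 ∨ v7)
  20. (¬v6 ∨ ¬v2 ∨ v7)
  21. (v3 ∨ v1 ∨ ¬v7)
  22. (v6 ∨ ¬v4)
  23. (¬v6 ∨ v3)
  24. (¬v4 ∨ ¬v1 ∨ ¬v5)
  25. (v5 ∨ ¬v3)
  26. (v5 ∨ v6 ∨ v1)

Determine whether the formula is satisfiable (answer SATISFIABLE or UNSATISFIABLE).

UNSATISFIABLE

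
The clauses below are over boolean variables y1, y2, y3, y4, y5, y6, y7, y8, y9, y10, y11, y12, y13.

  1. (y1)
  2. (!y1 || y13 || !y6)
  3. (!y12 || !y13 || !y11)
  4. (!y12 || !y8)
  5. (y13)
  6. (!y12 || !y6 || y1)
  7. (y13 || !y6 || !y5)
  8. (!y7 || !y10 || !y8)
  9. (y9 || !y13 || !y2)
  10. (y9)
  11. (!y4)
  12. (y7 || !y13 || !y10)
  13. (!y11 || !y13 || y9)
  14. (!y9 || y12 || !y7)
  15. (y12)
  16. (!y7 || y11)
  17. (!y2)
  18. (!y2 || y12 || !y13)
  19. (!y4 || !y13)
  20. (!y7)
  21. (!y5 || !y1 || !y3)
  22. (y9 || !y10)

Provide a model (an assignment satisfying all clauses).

(y1) is a unit clause, so y1 = True.
The clause (y13) is unit: y13 must be True.
Unit propagation: (y9) forces y9 = True.
Unit propagation: (!y4) forces y4 = False.
The clause (y12) is unit: y12 must be True.
(!y11) is a unit clause, so y11 = False.
The clause (!y8) is unit: y8 must be False.
Unit propagation: (!y7) forces y7 = False.
Unit propagation: (!y10) forces y10 = False.
The clause (!y2) is unit: y2 must be False.
Pure literal: y3 appears only negated; assign y3 = False.
y5, y6 are now unconstrained; take y5 = True, y6 = False.

y1=1, y2=0, y3=0, y4=0, y5=1, y6=0, y7=0, y8=0, y9=1, y10=0, y11=0, y12=1, y13=1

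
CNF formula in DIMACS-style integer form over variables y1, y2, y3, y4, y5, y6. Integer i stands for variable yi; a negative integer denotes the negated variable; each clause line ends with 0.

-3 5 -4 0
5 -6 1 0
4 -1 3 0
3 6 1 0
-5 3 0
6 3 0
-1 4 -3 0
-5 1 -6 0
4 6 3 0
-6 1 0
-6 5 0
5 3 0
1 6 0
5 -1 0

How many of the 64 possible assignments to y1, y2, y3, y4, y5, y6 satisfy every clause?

4

Satisfying assignments:
  y1=1 y2=0 y3=1 y4=1 y5=1 y6=0
  y1=1 y2=0 y3=1 y4=1 y5=1 y6=1
  y1=1 y2=1 y3=1 y4=1 y5=1 y6=0
  y1=1 y2=1 y3=1 y4=1 y5=1 y6=1
Count: 4.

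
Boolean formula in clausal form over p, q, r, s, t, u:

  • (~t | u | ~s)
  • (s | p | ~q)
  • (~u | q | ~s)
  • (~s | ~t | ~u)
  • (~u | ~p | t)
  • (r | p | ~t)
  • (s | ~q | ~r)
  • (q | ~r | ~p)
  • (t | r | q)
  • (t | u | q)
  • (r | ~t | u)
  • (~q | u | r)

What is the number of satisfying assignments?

9

Case analysis on q and t:
  q=1, t=1: remaining (p,r,s,u) ∈ {(1,0,0,1)} — 1.
  q=1, t=0: remaining (p,r,s,u) ∈ {(0,0,1,1); (0,1,1,0); (0,1,1,1); (1,1,1,0)} — 4.
  q=0, t=1: remaining (p,r,s,u) ∈ {(0,1,0,0); (0,1,0,1); (1,0,0,1)} — 3.
  q=0, t=0: remaining (p,r,s,u) ∈ {(0,1,0,1)} — 1.
Total: 1 + 4 + 3 + 1 = 9.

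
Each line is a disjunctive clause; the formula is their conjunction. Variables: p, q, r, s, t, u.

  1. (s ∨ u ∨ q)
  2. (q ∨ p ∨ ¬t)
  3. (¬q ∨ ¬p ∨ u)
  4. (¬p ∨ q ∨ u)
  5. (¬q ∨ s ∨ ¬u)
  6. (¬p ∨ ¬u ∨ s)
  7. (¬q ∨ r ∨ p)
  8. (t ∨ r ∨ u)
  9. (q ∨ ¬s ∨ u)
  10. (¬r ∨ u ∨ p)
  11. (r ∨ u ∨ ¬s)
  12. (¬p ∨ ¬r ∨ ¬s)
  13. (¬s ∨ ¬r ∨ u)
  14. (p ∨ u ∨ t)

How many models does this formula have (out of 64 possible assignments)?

10

Split on u, then p.
  u=1, p=1: remaining (q,r,s,t) ∈ {(0,0,1,0); (0,0,1,1); (1,0,1,0); (1,0,1,1)} — 4.
  u=1, p=0: 6 of the 16 assignments to (q,r,s,t) work.
  u=0, p=1: a clause becomes empty — 0.
  u=0, p=0: a clause becomes empty — 0.
Total: 4 + 6 + 0 + 0 = 10.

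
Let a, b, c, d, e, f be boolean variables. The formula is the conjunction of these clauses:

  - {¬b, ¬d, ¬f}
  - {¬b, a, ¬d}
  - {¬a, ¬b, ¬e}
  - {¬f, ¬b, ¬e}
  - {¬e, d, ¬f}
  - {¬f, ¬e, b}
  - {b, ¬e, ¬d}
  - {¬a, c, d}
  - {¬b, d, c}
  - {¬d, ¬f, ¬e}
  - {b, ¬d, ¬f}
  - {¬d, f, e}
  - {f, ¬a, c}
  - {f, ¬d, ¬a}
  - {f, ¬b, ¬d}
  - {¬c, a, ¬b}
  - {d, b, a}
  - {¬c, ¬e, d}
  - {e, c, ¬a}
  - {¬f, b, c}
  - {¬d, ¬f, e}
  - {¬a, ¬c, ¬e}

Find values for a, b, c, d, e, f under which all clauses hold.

a=T, b=T, c=T, d=F, e=F, f=T

Check each clause:
  1. {¬b, ¬f, ¬d} — ¬d is true.
  2. {a, ¬d, ¬b} — a is true.
  3. {¬a, ¬e, ¬b} — ¬e is true.
  4. {¬b, ¬e, ¬f} — ¬e is true.
  5. {d, ¬e, ¬f} — ¬e is true.
  6. {b, ¬e, ¬f} — b is true.
  7. {b, ¬e, ¬d} — b is true.
  8. {¬a, c, d} — c is true.
  9. {d, ¬b, c} — c is true.
  10. {¬d, ¬e, ¬f} — ¬e is true.
  11. {¬d, ¬f, b} — b is true.
  12. {¬d, e, f} — ¬d is true.
  13. {c, f, ¬a} — c is true.
  14. {¬a, f, ¬d} — ¬d is true.
  15. {f, ¬d, ¬b} — ¬d is true.
  16. {¬c, ¬b, a} — a is true.
  17. {d, a, b} — a is true.
  18. {¬e, d, ¬c} — ¬e is true.
  19. {c, e, ¬a} — c is true.
  20. {b, ¬f, c} — b is true.
  21. {e, ¬d, ¬f} — ¬d is true.
  22. {¬c, ¬e, ¬a} — ¬e is true.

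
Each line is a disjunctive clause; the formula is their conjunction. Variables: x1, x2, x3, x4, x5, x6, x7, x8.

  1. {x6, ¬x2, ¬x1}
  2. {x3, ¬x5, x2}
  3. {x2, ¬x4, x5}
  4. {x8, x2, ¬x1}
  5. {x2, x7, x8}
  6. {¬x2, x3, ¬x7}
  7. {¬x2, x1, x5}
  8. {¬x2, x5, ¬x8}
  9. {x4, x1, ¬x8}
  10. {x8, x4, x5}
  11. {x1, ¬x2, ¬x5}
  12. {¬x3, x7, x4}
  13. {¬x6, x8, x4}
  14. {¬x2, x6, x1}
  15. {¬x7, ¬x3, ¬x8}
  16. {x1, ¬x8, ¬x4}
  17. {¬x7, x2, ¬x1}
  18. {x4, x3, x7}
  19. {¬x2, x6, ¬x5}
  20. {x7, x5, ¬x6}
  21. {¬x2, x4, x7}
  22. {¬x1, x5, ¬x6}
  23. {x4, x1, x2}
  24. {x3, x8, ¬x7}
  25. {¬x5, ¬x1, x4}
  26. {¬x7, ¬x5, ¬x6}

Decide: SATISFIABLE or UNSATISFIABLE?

SATISFIABLE

Branch on x1: take x1 = True.
Branch on x2: take x2 = True.
  then x6 is forced to True.
  then x5 is forced to True.
  then x4 is forced to True.
  then x7 is forced to False.
x3, x8 are now unconstrained; take x3 = False, x8 = True.
So x1 = True, x2 = True, x3 = False, x4 = True, x5 = True, x6 = True, x7 = False, x8 = True is a satisfying assignment.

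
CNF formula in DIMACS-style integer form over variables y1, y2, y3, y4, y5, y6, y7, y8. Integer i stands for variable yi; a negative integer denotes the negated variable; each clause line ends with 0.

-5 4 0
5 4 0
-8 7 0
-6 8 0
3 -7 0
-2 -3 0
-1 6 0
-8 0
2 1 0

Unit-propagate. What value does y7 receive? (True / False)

False

(~y8) is a unit clause: y8 = False.
In (y8 \/ ~y6), y8 is now false; ~y6 must hold, so y6 = False.
(~y1 \/ y6): since y6 = False, the clause reduces to (~y1). y1 = False.
(y1 \/ y2): since y1 = False, the clause reduces to (y2). y2 = True.
From (~y2 \/ ~y3) and y2 = True: y3 = False.
From (y3 \/ ~y7) and y3 = False: y7 = False.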